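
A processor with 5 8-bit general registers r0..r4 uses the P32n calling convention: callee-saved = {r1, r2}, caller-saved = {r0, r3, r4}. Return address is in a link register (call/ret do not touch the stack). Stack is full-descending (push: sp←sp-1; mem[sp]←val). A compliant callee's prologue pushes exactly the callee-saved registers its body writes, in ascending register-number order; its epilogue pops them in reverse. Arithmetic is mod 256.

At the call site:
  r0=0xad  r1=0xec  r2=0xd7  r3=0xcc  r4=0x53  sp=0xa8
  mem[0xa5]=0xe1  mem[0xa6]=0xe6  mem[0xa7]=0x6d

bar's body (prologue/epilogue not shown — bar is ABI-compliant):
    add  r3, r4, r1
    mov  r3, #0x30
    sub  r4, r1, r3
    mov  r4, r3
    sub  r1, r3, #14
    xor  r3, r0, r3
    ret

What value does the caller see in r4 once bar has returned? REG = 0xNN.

prologue: push r1 → mem[0xa7]=0xec, sp=0xa7
body[0] add  r3, r4, r1 → r3=0x3f
body[1] mov  r3, #0x30 → r3=0x30
body[2] sub  r4, r1, r3 → r4=0xbc
body[3] mov  r4, r3 → r4=0x30
body[4] sub  r1, r3, #14 → r1=0x22
body[5] xor  r3, r0, r3 → r3=0x9d
epilogue: pop r1=0xec, sp=0xa8
r4 is caller-saved → body value

REG = 0x30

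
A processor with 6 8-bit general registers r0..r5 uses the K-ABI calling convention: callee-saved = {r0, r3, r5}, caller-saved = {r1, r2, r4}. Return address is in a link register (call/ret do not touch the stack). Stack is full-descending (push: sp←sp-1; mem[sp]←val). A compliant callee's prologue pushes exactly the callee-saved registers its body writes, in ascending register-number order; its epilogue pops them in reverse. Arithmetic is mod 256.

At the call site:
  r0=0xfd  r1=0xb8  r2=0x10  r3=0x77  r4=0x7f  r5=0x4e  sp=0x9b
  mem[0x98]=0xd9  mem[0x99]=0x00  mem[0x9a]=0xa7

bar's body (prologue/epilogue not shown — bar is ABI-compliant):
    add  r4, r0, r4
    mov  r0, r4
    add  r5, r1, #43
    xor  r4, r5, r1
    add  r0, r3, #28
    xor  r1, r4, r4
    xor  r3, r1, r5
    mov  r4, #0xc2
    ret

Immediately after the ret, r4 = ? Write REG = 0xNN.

prologue: push r0 → mem[0x9a]=0xfd, sp=0x9a
prologue: push r3 → mem[0x99]=0x77, sp=0x99
prologue: push r5 → mem[0x98]=0x4e, sp=0x98
body[0] add  r4, r0, r4 → r4=0x7c
body[1] mov  r0, r4 → r0=0x7c
body[2] add  r5, r1, #43 → r5=0xe3
body[3] xor  r4, r5, r1 → r4=0x5b
body[4] add  r0, r3, #28 → r0=0x93
body[5] xor  r1, r4, r4 → r1=0x00
body[6] xor  r3, r1, r5 → r3=0xe3
body[7] mov  r4, #0xc2 → r4=0xc2
epilogue: pop r5=0x4e, sp=0x99
epilogue: pop r3=0x77, sp=0x9a
epilogue: pop r0=0xfd, sp=0x9b
r4 is caller-saved → body value

REG = 0xc2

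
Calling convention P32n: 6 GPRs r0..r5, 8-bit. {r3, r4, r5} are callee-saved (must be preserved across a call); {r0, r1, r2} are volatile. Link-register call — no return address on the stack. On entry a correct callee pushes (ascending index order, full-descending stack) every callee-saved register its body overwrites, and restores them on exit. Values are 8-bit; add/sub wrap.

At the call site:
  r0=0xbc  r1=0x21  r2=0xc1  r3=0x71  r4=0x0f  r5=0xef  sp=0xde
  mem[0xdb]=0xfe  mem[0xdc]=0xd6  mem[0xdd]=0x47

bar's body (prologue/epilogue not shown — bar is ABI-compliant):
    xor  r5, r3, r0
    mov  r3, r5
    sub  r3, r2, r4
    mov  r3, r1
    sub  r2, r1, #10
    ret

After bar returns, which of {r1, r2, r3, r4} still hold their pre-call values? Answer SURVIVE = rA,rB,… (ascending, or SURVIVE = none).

SURVIVE = r1,r3,r4

prologue: push r3 -> mem[0xdd]=0x71, sp=0xdd
prologue: push r5 -> mem[0xdc]=0xef, sp=0xdc
body[0] xor  r5, r3, r0 -> r5=0xcd
body[1] mov  r3, r5 -> r3=0xcd
body[2] sub  r3, r2, r4 -> r3=0xb2
body[3] mov  r3, r1 -> r3=0x21
body[4] sub  r2, r1, #10 -> r2=0x17
epilogue: pop r5=0xef, sp=0xdd
epilogue: pop r3=0x71, sp=0xde
r1: caller-saved, written=False
r2: caller-saved, written=True
r3: callee-saved, written=True
r4: callee-saved, written=False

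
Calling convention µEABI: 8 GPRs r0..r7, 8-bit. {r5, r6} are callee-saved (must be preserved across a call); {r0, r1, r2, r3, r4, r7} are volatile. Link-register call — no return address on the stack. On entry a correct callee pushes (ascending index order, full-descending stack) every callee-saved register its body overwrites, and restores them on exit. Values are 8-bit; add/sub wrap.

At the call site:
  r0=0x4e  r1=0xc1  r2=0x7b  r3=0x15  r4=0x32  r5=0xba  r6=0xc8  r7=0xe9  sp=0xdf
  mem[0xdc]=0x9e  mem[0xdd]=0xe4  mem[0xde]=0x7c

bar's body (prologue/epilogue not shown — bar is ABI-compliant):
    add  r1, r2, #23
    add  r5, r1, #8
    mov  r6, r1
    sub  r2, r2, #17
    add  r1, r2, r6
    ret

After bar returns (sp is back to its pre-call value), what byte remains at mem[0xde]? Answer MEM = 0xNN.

MEM = 0xba

prologue: push r5 → mem[0xde]=0xba, sp=0xde
prologue: push r6 → mem[0xdd]=0xc8, sp=0xdd
body[0] add  r1, r2, #23 → r1=0x92
body[1] add  r5, r1, #8 → r5=0x9a
body[2] mov  r6, r1 → r6=0x92
body[3] sub  r2, r2, #17 → r2=0x6a
body[4] add  r1, r2, r6 → r1=0xfc
epilogue: pop r6=0xc8, sp=0xde
epilogue: pop r5=0xba, sp=0xdf
prologue pushed ['r5', 'r6'] at ['0xde', '0xdd']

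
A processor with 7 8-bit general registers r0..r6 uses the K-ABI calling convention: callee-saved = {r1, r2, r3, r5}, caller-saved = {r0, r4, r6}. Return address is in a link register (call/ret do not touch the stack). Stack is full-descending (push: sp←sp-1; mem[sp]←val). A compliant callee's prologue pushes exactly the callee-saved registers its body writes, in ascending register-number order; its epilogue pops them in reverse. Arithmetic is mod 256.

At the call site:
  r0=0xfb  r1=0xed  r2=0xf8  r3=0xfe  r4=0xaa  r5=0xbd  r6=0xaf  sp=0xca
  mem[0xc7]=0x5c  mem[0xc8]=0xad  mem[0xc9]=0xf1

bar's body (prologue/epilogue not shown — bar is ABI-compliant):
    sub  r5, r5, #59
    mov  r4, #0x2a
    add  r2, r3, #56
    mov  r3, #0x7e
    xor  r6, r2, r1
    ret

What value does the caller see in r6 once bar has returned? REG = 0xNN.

REG = 0xdb

prologue: push r2 -> mem[0xc9]=0xf8, sp=0xc9
prologue: push r3 -> mem[0xc8]=0xfe, sp=0xc8
prologue: push r5 -> mem[0xc7]=0xbd, sp=0xc7
body[0] sub  r5, r5, #59 -> r5=0x82
body[1] mov  r4, #0x2a -> r4=0x2a
body[2] add  r2, r3, #56 -> r2=0x36
body[3] mov  r3, #0x7e -> r3=0x7e
body[4] xor  r6, r2, r1 -> r6=0xdb
epilogue: pop r5=0xbd, sp=0xc8
epilogue: pop r3=0xfe, sp=0xc9
epilogue: pop r2=0xf8, sp=0xca
r6 is caller-saved -> body value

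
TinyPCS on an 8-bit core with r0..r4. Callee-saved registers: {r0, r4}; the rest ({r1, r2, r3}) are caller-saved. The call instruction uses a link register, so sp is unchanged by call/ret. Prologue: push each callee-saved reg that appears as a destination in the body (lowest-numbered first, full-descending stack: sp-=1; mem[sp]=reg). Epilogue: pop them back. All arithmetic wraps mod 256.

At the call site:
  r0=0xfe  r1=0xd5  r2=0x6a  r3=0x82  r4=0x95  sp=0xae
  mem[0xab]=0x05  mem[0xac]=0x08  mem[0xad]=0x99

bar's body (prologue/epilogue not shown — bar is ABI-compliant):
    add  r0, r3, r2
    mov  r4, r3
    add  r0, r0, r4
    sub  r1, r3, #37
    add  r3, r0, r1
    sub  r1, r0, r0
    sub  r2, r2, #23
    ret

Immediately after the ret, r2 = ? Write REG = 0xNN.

REG = 0x53

prologue: push r0 → mem[0xad]=0xfe, sp=0xad
prologue: push r4 → mem[0xac]=0x95, sp=0xac
body[0] add  r0, r3, r2 → r0=0xec
body[1] mov  r4, r3 → r4=0x82
body[2] add  r0, r0, r4 → r0=0x6e
body[3] sub  r1, r3, #37 → r1=0x5d
body[4] add  r3, r0, r1 → r3=0xcb
body[5] sub  r1, r0, r0 → r1=0x00
body[6] sub  r2, r2, #23 → r2=0x53
epilogue: pop r4=0x95, sp=0xad
epilogue: pop r0=0xfe, sp=0xae
r2 is caller-saved → body value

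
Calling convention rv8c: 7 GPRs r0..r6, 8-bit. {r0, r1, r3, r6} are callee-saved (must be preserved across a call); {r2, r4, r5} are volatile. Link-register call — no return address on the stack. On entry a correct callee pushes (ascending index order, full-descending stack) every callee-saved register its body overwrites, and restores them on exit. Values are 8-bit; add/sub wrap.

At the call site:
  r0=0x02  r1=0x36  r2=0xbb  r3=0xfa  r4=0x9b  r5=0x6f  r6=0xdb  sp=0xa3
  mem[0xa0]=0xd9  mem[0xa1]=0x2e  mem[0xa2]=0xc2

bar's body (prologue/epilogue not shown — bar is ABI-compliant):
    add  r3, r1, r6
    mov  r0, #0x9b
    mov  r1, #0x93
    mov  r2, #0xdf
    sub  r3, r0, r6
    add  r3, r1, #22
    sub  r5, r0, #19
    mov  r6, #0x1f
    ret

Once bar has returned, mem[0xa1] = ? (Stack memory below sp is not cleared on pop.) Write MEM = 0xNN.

MEM = 0x36

prologue: push r0 → mem[0xa2]=0x02, sp=0xa2
prologue: push r1 → mem[0xa1]=0x36, sp=0xa1
prologue: push r3 → mem[0xa0]=0xfa, sp=0xa0
prologue: push r6 → mem[0x9f]=0xdb, sp=0x9f
body[0] add  r3, r1, r6 → r3=0x11
body[1] mov  r0, #0x9b → r0=0x9b
body[2] mov  r1, #0x93 → r1=0x93
body[3] mov  r2, #0xdf → r2=0xdf
body[4] sub  r3, r0, r6 → r3=0xc0
body[5] add  r3, r1, #22 → r3=0xa9
body[6] sub  r5, r0, #19 → r5=0x88
body[7] mov  r6, #0x1f → r6=0x1f
epilogue: pop r6=0xdb, sp=0xa0
epilogue: pop r3=0xfa, sp=0xa1
epilogue: pop r1=0x36, sp=0xa2
epilogue: pop r0=0x02, sp=0xa3
prologue pushed ['r0', 'r1', 'r3', 'r6'] at ['0xa2', '0xa1', '0xa0', '0x9f']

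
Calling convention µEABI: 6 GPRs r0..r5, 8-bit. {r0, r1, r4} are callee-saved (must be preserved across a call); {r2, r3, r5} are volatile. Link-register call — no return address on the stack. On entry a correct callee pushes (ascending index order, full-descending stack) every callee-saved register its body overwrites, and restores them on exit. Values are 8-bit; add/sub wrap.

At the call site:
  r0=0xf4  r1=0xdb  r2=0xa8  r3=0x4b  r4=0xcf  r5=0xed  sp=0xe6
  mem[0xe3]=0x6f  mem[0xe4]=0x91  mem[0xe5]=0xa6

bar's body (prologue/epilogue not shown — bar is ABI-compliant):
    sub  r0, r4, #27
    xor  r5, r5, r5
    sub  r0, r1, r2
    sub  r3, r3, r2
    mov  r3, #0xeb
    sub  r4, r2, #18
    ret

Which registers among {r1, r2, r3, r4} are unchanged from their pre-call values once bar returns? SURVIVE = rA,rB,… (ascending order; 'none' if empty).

SURVIVE = r1,r2,r4

prologue: push r0 → mem[0xe5]=0xf4, sp=0xe5
prologue: push r4 → mem[0xe4]=0xcf, sp=0xe4
body[0] sub  r0, r4, #27 → r0=0xb4
body[1] xor  r5, r5, r5 → r5=0x00
body[2] sub  r0, r1, r2 → r0=0x33
body[3] sub  r3, r3, r2 → r3=0xa3
body[4] mov  r3, #0xeb → r3=0xeb
body[5] sub  r4, r2, #18 → r4=0x96
epilogue: pop r4=0xcf, sp=0xe5
epilogue: pop r0=0xf4, sp=0xe6
r1: callee-saved, written=False
r2: caller-saved, written=False
r3: caller-saved, written=True
r4: callee-saved, written=True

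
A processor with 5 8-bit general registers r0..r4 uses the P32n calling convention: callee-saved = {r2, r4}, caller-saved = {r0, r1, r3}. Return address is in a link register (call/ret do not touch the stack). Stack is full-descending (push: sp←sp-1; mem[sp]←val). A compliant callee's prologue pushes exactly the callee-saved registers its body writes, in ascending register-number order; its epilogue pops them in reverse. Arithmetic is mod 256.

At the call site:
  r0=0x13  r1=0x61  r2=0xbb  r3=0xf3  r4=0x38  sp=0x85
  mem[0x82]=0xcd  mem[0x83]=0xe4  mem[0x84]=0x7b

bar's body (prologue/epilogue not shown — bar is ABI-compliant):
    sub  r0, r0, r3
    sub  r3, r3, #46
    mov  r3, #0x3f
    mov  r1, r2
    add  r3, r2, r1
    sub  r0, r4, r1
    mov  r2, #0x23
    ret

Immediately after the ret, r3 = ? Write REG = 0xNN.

prologue: push r2 -> mem[0x84]=0xbb, sp=0x84
body[0] sub  r0, r0, r3 -> r0=0x20
body[1] sub  r3, r3, #46 -> r3=0xc5
body[2] mov  r3, #0x3f -> r3=0x3f
body[3] mov  r1, r2 -> r1=0xbb
body[4] add  r3, r2, r1 -> r3=0x76
body[5] sub  r0, r4, r1 -> r0=0x7d
body[6] mov  r2, #0x23 -> r2=0x23
epilogue: pop r2=0xbb, sp=0x85
r3 is caller-saved -> body value

REG = 0x76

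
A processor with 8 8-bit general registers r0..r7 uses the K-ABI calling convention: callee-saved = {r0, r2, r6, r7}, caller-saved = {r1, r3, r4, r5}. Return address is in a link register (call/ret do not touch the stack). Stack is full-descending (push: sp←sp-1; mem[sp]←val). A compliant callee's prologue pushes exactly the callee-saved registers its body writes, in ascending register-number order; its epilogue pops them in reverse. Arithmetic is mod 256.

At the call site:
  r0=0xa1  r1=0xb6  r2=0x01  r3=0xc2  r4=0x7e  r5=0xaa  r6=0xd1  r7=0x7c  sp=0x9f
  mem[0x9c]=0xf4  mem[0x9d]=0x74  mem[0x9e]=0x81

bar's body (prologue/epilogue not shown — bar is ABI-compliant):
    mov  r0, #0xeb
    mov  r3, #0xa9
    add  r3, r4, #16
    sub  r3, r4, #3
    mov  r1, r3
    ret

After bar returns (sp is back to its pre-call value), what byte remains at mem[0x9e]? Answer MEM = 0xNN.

prologue: push r0 -> mem[0x9e]=0xa1, sp=0x9e
body[0] mov  r0, #0xeb -> r0=0xeb
body[1] mov  r3, #0xa9 -> r3=0xa9
body[2] add  r3, r4, #16 -> r3=0x8e
body[3] sub  r3, r4, #3 -> r3=0x7b
body[4] mov  r1, r3 -> r1=0x7b
epilogue: pop r0=0xa1, sp=0x9f
prologue pushed ['r0'] at ['0x9e']

MEM = 0xa1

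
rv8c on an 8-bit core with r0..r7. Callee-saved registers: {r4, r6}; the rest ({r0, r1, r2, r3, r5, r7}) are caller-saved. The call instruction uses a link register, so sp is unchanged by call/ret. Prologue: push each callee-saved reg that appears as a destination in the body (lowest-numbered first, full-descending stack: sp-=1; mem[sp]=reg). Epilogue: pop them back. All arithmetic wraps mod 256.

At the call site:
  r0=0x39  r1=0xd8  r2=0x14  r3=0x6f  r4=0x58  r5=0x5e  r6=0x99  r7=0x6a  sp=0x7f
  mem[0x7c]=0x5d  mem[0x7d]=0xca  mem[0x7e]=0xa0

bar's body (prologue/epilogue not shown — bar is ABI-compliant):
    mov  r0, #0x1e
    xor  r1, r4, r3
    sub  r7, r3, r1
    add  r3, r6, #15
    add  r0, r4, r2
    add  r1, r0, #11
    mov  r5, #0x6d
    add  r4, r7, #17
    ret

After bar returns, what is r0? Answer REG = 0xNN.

prologue: push r4 -> mem[0x7e]=0x58, sp=0x7e
body[0] mov  r0, #0x1e -> r0=0x1e
body[1] xor  r1, r4, r3 -> r1=0x37
body[2] sub  r7, r3, r1 -> r7=0x38
body[3] add  r3, r6, #15 -> r3=0xa8
body[4] add  r0, r4, r2 -> r0=0x6c
body[5] add  r1, r0, #11 -> r1=0x77
body[6] mov  r5, #0x6d -> r5=0x6d
body[7] add  r4, r7, #17 -> r4=0x49
epilogue: pop r4=0x58, sp=0x7f
r0 is caller-saved -> body value

REG = 0x6c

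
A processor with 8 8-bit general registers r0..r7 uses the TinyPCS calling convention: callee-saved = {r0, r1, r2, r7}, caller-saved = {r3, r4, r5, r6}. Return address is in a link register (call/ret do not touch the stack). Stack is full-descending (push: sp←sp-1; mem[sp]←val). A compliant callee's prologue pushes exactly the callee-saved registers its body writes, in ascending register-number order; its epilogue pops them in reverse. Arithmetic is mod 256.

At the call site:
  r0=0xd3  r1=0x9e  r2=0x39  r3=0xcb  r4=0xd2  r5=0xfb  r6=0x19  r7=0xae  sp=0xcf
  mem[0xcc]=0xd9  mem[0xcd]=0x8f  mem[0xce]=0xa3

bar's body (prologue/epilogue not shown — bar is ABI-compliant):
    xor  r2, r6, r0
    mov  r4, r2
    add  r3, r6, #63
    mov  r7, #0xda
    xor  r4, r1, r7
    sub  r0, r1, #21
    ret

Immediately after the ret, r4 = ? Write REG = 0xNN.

REG = 0x44

prologue: push r0 -> mem[0xce]=0xd3, sp=0xce
prologue: push r2 -> mem[0xcd]=0x39, sp=0xcd
prologue: push r7 -> mem[0xcc]=0xae, sp=0xcc
body[0] xor  r2, r6, r0 -> r2=0xca
body[1] mov  r4, r2 -> r4=0xca
body[2] add  r3, r6, #63 -> r3=0x58
body[3] mov  r7, #0xda -> r7=0xda
body[4] xor  r4, r1, r7 -> r4=0x44
body[5] sub  r0, r1, #21 -> r0=0x89
epilogue: pop r7=0xae, sp=0xcd
epilogue: pop r2=0x39, sp=0xce
epilogue: pop r0=0xd3, sp=0xcf
r4 is caller-saved -> body value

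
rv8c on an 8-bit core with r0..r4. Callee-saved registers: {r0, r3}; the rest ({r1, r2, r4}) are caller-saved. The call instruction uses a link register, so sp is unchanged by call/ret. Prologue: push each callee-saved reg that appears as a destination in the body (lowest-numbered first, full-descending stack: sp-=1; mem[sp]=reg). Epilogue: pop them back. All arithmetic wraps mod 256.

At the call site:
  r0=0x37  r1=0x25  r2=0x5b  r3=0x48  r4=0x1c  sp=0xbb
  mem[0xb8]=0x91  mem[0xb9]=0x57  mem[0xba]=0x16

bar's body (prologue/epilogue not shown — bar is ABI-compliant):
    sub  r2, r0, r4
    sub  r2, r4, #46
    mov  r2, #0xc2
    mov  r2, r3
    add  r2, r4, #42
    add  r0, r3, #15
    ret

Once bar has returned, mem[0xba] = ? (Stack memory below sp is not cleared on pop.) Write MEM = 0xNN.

prologue: push r0 → mem[0xba]=0x37, sp=0xba
body[0] sub  r2, r0, r4 → r2=0x1b
body[1] sub  r2, r4, #46 → r2=0xee
body[2] mov  r2, #0xc2 → r2=0xc2
body[3] mov  r2, r3 → r2=0x48
body[4] add  r2, r4, #42 → r2=0x46
body[5] add  r0, r3, #15 → r0=0x57
epilogue: pop r0=0x37, sp=0xbb
prologue pushed ['r0'] at ['0xba']

MEM = 0x37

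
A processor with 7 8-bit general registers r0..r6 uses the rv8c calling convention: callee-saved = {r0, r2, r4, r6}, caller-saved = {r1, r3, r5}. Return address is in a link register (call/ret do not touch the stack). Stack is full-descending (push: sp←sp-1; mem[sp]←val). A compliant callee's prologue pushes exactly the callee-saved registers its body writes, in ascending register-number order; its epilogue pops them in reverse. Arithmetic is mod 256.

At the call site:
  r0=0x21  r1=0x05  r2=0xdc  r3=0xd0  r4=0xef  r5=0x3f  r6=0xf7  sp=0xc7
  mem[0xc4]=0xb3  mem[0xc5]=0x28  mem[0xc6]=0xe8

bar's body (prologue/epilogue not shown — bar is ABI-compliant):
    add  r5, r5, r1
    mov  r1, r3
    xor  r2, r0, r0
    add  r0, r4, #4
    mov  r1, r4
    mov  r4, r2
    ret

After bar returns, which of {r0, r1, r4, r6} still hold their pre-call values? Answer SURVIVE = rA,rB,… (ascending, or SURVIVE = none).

SURVIVE = r0,r4,r6

prologue: push r0 -> mem[0xc6]=0x21, sp=0xc6
prologue: push r2 -> mem[0xc5]=0xdc, sp=0xc5
prologue: push r4 -> mem[0xc4]=0xef, sp=0xc4
body[0] add  r5, r5, r1 -> r5=0x44
body[1] mov  r1, r3 -> r1=0xd0
body[2] xor  r2, r0, r0 -> r2=0x00
body[3] add  r0, r4, #4 -> r0=0xf3
body[4] mov  r1, r4 -> r1=0xef
body[5] mov  r4, r2 -> r4=0x00
epilogue: pop r4=0xef, sp=0xc5
epilogue: pop r2=0xdc, sp=0xc6
epilogue: pop r0=0x21, sp=0xc7
r0: callee-saved, written=True
r1: caller-saved, written=True
r4: callee-saved, written=True
r6: callee-saved, written=False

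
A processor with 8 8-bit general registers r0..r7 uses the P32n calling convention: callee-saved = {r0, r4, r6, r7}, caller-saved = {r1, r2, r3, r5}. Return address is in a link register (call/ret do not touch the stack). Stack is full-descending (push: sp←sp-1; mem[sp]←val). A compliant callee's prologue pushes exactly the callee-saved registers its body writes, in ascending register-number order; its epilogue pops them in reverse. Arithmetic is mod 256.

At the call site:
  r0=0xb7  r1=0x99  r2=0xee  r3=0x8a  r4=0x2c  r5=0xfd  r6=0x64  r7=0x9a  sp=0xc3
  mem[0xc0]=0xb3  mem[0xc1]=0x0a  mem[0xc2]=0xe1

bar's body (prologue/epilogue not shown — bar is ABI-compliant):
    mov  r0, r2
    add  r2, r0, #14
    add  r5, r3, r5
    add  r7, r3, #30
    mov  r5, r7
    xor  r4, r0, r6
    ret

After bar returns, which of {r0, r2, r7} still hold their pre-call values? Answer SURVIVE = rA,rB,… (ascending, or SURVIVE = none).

prologue: push r0 -> mem[0xc2]=0xb7, sp=0xc2
prologue: push r4 -> mem[0xc1]=0x2c, sp=0xc1
prologue: push r7 -> mem[0xc0]=0x9a, sp=0xc0
body[0] mov  r0, r2 -> r0=0xee
body[1] add  r2, r0, #14 -> r2=0xfc
body[2] add  r5, r3, r5 -> r5=0x87
body[3] add  r7, r3, #30 -> r7=0xa8
body[4] mov  r5, r7 -> r5=0xa8
body[5] xor  r4, r0, r6 -> r4=0x8a
epilogue: pop r7=0x9a, sp=0xc1
epilogue: pop r4=0x2c, sp=0xc2
epilogue: pop r0=0xb7, sp=0xc3
r0: callee-saved, written=True
r2: caller-saved, written=True
r7: callee-saved, written=True

SURVIVE = r0,r7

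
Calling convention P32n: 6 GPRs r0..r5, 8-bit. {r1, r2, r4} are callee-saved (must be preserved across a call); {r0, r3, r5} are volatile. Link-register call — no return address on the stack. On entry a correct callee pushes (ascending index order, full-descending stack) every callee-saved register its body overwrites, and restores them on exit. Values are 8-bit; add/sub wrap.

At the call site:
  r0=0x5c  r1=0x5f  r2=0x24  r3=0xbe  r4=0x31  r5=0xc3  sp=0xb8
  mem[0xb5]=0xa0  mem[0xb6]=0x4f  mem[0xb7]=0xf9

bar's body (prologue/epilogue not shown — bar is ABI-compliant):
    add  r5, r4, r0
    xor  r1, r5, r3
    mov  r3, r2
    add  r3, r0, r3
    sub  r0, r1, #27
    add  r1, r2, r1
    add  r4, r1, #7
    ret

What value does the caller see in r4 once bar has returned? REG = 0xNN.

REG = 0x31

prologue: push r1 -> mem[0xb7]=0x5f, sp=0xb7
prologue: push r4 -> mem[0xb6]=0x31, sp=0xb6
body[0] add  r5, r4, r0 -> r5=0x8d
body[1] xor  r1, r5, r3 -> r1=0x33
body[2] mov  r3, r2 -> r3=0x24
body[3] add  r3, r0, r3 -> r3=0x80
body[4] sub  r0, r1, #27 -> r0=0x18
body[5] add  r1, r2, r1 -> r1=0x57
body[6] add  r4, r1, #7 -> r4=0x5e
epilogue: pop r4=0x31, sp=0xb7
epilogue: pop r1=0x5f, sp=0xb8
r4 is callee-saved -> restored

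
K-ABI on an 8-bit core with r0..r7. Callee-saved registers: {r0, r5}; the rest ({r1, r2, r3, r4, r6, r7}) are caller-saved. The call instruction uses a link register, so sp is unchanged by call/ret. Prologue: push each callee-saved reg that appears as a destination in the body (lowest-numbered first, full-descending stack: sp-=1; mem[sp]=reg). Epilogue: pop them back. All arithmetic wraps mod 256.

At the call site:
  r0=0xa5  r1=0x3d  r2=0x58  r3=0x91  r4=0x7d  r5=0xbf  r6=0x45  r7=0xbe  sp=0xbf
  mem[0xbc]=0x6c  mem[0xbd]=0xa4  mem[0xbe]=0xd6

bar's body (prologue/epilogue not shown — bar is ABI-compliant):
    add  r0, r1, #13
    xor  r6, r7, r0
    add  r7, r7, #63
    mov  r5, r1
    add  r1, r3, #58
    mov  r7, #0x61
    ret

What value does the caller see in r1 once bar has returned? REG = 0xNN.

REG = 0xcb

prologue: push r0 -> mem[0xbe]=0xa5, sp=0xbe
prologue: push r5 -> mem[0xbd]=0xbf, sp=0xbd
body[0] add  r0, r1, #13 -> r0=0x4a
body[1] xor  r6, r7, r0 -> r6=0xf4
body[2] add  r7, r7, #63 -> r7=0xfd
body[3] mov  r5, r1 -> r5=0x3d
body[4] add  r1, r3, #58 -> r1=0xcb
body[5] mov  r7, #0x61 -> r7=0x61
epilogue: pop r5=0xbf, sp=0xbe
epilogue: pop r0=0xa5, sp=0xbf
r1 is caller-saved -> body value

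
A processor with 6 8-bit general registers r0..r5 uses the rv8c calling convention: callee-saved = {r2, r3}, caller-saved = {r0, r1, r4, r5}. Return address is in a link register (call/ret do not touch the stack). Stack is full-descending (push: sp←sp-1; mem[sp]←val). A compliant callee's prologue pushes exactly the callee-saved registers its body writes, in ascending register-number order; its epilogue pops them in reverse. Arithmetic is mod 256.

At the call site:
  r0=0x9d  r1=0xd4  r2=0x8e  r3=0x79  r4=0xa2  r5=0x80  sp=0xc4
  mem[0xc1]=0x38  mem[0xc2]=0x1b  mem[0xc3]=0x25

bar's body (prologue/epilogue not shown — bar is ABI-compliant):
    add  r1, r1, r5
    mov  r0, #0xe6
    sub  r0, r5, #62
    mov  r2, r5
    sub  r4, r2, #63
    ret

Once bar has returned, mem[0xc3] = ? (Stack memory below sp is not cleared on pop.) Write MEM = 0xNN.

prologue: push r2 → mem[0xc3]=0x8e, sp=0xc3
body[0] add  r1, r1, r5 → r1=0x54
body[1] mov  r0, #0xe6 → r0=0xe6
body[2] sub  r0, r5, #62 → r0=0x42
body[3] mov  r2, r5 → r2=0x80
body[4] sub  r4, r2, #63 → r4=0x41
epilogue: pop r2=0x8e, sp=0xc4
prologue pushed ['r2'] at ['0xc3']

MEM = 0x8e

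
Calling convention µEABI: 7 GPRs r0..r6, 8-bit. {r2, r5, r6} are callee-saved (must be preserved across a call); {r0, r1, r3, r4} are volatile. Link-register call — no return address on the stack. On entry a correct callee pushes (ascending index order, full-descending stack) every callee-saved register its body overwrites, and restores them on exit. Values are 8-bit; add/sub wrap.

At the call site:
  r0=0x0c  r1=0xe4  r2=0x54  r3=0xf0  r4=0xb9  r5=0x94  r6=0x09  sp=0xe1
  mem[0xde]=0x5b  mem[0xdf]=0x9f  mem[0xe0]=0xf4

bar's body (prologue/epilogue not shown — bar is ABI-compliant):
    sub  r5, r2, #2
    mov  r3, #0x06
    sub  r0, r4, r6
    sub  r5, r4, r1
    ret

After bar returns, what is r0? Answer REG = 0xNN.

REG = 0xb0

prologue: push r5 → mem[0xe0]=0x94, sp=0xe0
body[0] sub  r5, r2, #2 → r5=0x52
body[1] mov  r3, #0x06 → r3=0x06
body[2] sub  r0, r4, r6 → r0=0xb0
body[3] sub  r5, r4, r1 → r5=0xd5
epilogue: pop r5=0x94, sp=0xe1
r0 is caller-saved → body value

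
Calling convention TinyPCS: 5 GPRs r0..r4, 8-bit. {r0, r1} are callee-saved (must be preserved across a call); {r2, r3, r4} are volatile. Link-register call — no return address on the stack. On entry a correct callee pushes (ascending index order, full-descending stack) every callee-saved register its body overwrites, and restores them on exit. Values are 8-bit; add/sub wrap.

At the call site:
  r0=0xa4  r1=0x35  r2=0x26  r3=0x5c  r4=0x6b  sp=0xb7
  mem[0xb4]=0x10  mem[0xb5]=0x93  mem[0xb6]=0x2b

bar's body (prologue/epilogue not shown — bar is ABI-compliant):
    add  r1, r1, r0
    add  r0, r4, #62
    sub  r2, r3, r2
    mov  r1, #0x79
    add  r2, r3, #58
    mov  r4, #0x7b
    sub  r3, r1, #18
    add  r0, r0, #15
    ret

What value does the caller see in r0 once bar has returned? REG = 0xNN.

REG = 0xa4

prologue: push r0 -> mem[0xb6]=0xa4, sp=0xb6
prologue: push r1 -> mem[0xb5]=0x35, sp=0xb5
body[0] add  r1, r1, r0 -> r1=0xd9
body[1] add  r0, r4, #62 -> r0=0xa9
body[2] sub  r2, r3, r2 -> r2=0x36
body[3] mov  r1, #0x79 -> r1=0x79
body[4] add  r2, r3, #58 -> r2=0x96
body[5] mov  r4, #0x7b -> r4=0x7b
body[6] sub  r3, r1, #18 -> r3=0x67
body[7] add  r0, r0, #15 -> r0=0xb8
epilogue: pop r1=0x35, sp=0xb6
epilogue: pop r0=0xa4, sp=0xb7
r0 is callee-saved -> restored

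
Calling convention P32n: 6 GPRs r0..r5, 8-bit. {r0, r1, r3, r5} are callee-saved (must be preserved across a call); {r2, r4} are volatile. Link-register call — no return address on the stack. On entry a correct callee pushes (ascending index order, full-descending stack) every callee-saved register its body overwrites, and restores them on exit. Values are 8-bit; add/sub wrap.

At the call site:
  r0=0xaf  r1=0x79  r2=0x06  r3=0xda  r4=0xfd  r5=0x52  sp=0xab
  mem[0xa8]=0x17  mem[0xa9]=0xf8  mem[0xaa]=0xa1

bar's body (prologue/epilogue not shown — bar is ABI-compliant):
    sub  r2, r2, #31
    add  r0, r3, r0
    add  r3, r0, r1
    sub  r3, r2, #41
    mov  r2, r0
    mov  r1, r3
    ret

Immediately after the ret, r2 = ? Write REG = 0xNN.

prologue: push r0 → mem[0xaa]=0xaf, sp=0xaa
prologue: push r1 → mem[0xa9]=0x79, sp=0xa9
prologue: push r3 → mem[0xa8]=0xda, sp=0xa8
body[0] sub  r2, r2, #31 → r2=0xe7
body[1] add  r0, r3, r0 → r0=0x89
body[2] add  r3, r0, r1 → r3=0x02
body[3] sub  r3, r2, #41 → r3=0xbe
body[4] mov  r2, r0 → r2=0x89
body[5] mov  r1, r3 → r1=0xbe
epilogue: pop r3=0xda, sp=0xa9
epilogue: pop r1=0x79, sp=0xaa
epilogue: pop r0=0xaf, sp=0xab
r2 is caller-saved → body value

REG = 0x89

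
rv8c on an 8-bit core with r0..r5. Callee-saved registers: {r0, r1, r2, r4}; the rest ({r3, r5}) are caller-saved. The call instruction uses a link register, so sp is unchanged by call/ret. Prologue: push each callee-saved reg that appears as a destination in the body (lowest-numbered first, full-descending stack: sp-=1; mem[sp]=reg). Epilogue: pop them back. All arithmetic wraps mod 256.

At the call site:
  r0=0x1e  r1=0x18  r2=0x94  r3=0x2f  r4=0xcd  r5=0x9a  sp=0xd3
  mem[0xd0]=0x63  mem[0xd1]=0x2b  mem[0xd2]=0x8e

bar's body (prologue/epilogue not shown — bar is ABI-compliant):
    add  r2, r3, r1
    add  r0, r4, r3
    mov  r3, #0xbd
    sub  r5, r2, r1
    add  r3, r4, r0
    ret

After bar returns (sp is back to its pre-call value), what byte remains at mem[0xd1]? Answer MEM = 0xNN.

prologue: push r0 -> mem[0xd2]=0x1e, sp=0xd2
prologue: push r2 -> mem[0xd1]=0x94, sp=0xd1
body[0] add  r2, r3, r1 -> r2=0x47
body[1] add  r0, r4, r3 -> r0=0xfc
body[2] mov  r3, #0xbd -> r3=0xbd
body[3] sub  r5, r2, r1 -> r5=0x2f
body[4] add  r3, r4, r0 -> r3=0xc9
epilogue: pop r2=0x94, sp=0xd2
epilogue: pop r0=0x1e, sp=0xd3
prologue pushed ['r0', 'r2'] at ['0xd2', '0xd1']

MEM = 0x94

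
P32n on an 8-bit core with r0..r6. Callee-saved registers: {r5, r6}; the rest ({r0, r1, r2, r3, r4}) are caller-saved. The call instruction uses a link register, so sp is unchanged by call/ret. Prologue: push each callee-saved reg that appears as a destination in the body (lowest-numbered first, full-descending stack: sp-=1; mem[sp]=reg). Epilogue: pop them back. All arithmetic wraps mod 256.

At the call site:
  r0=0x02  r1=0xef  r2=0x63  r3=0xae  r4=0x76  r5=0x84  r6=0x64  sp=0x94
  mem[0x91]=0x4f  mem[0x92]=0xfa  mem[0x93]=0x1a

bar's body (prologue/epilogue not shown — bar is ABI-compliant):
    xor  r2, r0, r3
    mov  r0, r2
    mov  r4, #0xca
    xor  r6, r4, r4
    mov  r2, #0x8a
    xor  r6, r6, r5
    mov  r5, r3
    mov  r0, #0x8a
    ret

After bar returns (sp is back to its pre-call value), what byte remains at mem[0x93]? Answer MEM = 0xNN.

prologue: push r5 → mem[0x93]=0x84, sp=0x93
prologue: push r6 → mem[0x92]=0x64, sp=0x92
body[0] xor  r2, r0, r3 → r2=0xac
body[1] mov  r0, r2 → r0=0xac
body[2] mov  r4, #0xca → r4=0xca
body[3] xor  r6, r4, r4 → r6=0x00
body[4] mov  r2, #0x8a → r2=0x8a
body[5] xor  r6, r6, r5 → r6=0x84
body[6] mov  r5, r3 → r5=0xae
body[7] mov  r0, #0x8a → r0=0x8a
epilogue: pop r6=0x64, sp=0x93
epilogue: pop r5=0x84, sp=0x94
prologue pushed ['r5', 'r6'] at ['0x93', '0x92']

MEM = 0x84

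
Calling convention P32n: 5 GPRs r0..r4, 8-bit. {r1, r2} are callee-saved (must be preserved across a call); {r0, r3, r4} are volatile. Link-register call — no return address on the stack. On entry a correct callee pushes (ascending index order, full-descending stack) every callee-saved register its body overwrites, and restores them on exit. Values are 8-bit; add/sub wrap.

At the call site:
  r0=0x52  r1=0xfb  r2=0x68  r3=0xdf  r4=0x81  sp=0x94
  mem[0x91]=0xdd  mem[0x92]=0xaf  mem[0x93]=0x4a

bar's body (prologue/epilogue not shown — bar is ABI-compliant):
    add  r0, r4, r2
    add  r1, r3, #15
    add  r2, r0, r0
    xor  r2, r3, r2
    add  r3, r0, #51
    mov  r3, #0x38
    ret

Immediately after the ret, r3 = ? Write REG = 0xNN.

REG = 0x38

prologue: push r1 -> mem[0x93]=0xfb, sp=0x93
prologue: push r2 -> mem[0x92]=0x68, sp=0x92
body[0] add  r0, r4, r2 -> r0=0xe9
body[1] add  r1, r3, #15 -> r1=0xee
body[2] add  r2, r0, r0 -> r2=0xd2
body[3] xor  r2, r3, r2 -> r2=0x0d
body[4] add  r3, r0, #51 -> r3=0x1c
body[5] mov  r3, #0x38 -> r3=0x38
epilogue: pop r2=0x68, sp=0x93
epilogue: pop r1=0xfb, sp=0x94
r3 is caller-saved -> body value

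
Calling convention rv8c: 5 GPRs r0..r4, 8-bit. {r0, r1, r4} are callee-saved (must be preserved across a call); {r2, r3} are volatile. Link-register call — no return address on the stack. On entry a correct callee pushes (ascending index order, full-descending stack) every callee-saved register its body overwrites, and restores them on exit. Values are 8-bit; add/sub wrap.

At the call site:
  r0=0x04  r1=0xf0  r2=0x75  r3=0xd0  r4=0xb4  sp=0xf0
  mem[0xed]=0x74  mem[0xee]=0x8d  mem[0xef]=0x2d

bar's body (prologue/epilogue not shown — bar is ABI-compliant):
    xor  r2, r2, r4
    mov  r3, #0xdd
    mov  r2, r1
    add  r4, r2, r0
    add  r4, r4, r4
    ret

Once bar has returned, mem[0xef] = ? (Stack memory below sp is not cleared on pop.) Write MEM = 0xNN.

prologue: push r4 -> mem[0xef]=0xb4, sp=0xef
body[0] xor  r2, r2, r4 -> r2=0xc1
body[1] mov  r3, #0xdd -> r3=0xdd
body[2] mov  r2, r1 -> r2=0xf0
body[3] add  r4, r2, r0 -> r4=0xf4
body[4] add  r4, r4, r4 -> r4=0xe8
epilogue: pop r4=0xb4, sp=0xf0
prologue pushed ['r4'] at ['0xef']

MEM = 0xb4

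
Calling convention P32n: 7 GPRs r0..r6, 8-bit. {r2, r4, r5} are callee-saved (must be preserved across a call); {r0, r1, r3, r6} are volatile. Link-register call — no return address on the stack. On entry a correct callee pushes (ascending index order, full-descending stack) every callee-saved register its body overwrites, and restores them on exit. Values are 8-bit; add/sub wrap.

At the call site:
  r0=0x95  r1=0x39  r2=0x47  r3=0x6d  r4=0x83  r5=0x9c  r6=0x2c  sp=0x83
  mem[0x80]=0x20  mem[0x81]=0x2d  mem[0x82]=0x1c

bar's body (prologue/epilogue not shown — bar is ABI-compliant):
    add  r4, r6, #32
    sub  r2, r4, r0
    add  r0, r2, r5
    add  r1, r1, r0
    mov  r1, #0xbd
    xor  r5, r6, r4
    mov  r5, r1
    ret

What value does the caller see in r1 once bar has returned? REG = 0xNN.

REG = 0xbd

prologue: push r2 → mem[0x82]=0x47, sp=0x82
prologue: push r4 → mem[0x81]=0x83, sp=0x81
prologue: push r5 → mem[0x80]=0x9c, sp=0x80
body[0] add  r4, r6, #32 → r4=0x4c
body[1] sub  r2, r4, r0 → r2=0xb7
body[2] add  r0, r2, r5 → r0=0x53
body[3] add  r1, r1, r0 → r1=0x8c
body[4] mov  r1, #0xbd → r1=0xbd
body[5] xor  r5, r6, r4 → r5=0x60
body[6] mov  r5, r1 → r5=0xbd
epilogue: pop r5=0x9c, sp=0x81
epilogue: pop r4=0x83, sp=0x82
epilogue: pop r2=0x47, sp=0x83
r1 is caller-saved → body value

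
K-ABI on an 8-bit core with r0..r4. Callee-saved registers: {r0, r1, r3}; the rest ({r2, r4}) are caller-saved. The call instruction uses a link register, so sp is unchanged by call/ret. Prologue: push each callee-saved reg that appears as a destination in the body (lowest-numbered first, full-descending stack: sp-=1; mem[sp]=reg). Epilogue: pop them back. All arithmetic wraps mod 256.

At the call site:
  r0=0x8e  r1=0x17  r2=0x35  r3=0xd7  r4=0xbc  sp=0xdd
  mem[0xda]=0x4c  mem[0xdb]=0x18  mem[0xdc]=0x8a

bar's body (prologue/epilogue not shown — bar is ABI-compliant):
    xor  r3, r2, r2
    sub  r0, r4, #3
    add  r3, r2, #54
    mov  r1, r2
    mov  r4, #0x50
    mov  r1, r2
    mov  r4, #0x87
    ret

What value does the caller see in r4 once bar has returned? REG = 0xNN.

REG = 0x87

prologue: push r0 -> mem[0xdc]=0x8e, sp=0xdc
prologue: push r1 -> mem[0xdb]=0x17, sp=0xdb
prologue: push r3 -> mem[0xda]=0xd7, sp=0xda
body[0] xor  r3, r2, r2 -> r3=0x00
body[1] sub  r0, r4, #3 -> r0=0xb9
body[2] add  r3, r2, #54 -> r3=0x6b
body[3] mov  r1, r2 -> r1=0x35
body[4] mov  r4, #0x50 -> r4=0x50
body[5] mov  r1, r2 -> r1=0x35
body[6] mov  r4, #0x87 -> r4=0x87
epilogue: pop r3=0xd7, sp=0xdb
epilogue: pop r1=0x17, sp=0xdc
epilogue: pop r0=0x8e, sp=0xdd
r4 is caller-saved -> body value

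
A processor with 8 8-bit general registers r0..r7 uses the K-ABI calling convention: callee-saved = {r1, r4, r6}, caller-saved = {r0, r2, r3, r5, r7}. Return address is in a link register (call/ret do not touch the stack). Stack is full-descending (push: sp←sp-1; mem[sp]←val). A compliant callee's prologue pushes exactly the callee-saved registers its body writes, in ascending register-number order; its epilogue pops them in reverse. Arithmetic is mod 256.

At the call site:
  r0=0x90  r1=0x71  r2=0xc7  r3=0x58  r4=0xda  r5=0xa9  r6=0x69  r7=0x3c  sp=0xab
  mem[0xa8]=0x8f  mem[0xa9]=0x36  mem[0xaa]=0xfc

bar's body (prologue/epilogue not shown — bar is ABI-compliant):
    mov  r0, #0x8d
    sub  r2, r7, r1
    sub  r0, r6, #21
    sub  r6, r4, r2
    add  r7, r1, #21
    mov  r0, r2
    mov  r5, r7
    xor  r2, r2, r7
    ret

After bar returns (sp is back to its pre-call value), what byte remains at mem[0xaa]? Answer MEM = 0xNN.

prologue: push r6 → mem[0xaa]=0x69, sp=0xaa
body[0] mov  r0, #0x8d → r0=0x8d
body[1] sub  r2, r7, r1 → r2=0xcb
body[2] sub  r0, r6, #21 → r0=0x54
body[3] sub  r6, r4, r2 → r6=0x0f
body[4] add  r7, r1, #21 → r7=0x86
body[5] mov  r0, r2 → r0=0xcb
body[6] mov  r5, r7 → r5=0x86
body[7] xor  r2, r2, r7 → r2=0x4d
epilogue: pop r6=0x69, sp=0xab
prologue pushed ['r6'] at ['0xaa']

MEM = 0x69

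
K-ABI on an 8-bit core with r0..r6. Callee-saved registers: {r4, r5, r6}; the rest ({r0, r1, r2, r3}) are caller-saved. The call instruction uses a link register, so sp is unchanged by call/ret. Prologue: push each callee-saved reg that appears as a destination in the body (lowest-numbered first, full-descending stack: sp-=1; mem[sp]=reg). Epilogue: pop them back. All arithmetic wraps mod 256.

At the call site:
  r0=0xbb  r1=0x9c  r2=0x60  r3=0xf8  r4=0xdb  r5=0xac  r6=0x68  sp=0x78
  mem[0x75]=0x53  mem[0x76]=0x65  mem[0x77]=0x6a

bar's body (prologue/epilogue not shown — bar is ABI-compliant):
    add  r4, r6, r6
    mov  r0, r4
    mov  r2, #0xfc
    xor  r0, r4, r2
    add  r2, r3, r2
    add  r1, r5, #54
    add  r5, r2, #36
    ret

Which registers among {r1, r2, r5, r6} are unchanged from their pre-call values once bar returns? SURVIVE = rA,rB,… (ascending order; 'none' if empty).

prologue: push r4 → mem[0x77]=0xdb, sp=0x77
prologue: push r5 → mem[0x76]=0xac, sp=0x76
body[0] add  r4, r6, r6 → r4=0xd0
body[1] mov  r0, r4 → r0=0xd0
body[2] mov  r2, #0xfc → r2=0xfc
body[3] xor  r0, r4, r2 → r0=0x2c
body[4] add  r2, r3, r2 → r2=0xf4
body[5] add  r1, r5, #54 → r1=0xe2
body[6] add  r5, r2, #36 → r5=0x18
epilogue: pop r5=0xac, sp=0x77
epilogue: pop r4=0xdb, sp=0x78
r1: caller-saved, written=True
r2: caller-saved, written=True
r5: callee-saved, written=True
r6: callee-saved, written=False

SURVIVE = r5,r6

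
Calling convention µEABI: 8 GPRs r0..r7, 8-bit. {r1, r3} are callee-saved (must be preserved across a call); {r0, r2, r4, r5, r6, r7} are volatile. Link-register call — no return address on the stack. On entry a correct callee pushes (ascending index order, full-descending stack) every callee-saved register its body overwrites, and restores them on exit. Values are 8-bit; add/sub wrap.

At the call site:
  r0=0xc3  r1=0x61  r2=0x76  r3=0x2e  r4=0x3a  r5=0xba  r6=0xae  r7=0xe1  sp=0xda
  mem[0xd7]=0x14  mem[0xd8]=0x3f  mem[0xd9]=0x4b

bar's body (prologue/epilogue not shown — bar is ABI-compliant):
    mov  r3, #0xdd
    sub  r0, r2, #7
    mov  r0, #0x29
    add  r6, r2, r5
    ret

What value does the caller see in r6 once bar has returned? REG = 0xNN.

REG = 0x30

prologue: push r3 -> mem[0xd9]=0x2e, sp=0xd9
body[0] mov  r3, #0xdd -> r3=0xdd
body[1] sub  r0, r2, #7 -> r0=0x6f
body[2] mov  r0, #0x29 -> r0=0x29
body[3] add  r6, r2, r5 -> r6=0x30
epilogue: pop r3=0x2e, sp=0xda
r6 is caller-saved -> body value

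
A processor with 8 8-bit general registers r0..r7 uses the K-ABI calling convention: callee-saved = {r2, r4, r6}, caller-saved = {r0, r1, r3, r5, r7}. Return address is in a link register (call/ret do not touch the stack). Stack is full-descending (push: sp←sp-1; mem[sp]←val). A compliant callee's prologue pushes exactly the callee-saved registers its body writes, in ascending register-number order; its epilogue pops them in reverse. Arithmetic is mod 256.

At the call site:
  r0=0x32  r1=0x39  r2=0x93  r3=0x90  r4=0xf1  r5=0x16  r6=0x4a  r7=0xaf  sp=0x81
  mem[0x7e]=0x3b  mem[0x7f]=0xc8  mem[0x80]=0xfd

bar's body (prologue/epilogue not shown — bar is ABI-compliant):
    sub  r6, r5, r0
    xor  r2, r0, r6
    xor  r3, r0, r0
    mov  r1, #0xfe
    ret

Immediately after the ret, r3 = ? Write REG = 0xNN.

REG = 0x00

prologue: push r2 -> mem[0x80]=0x93, sp=0x80
prologue: push r6 -> mem[0x7f]=0x4a, sp=0x7f
body[0] sub  r6, r5, r0 -> r6=0xe4
body[1] xor  r2, r0, r6 -> r2=0xd6
body[2] xor  r3, r0, r0 -> r3=0x00
body[3] mov  r1, #0xfe -> r1=0xfe
epilogue: pop r6=0x4a, sp=0x80
epilogue: pop r2=0x93, sp=0x81
r3 is caller-saved -> body value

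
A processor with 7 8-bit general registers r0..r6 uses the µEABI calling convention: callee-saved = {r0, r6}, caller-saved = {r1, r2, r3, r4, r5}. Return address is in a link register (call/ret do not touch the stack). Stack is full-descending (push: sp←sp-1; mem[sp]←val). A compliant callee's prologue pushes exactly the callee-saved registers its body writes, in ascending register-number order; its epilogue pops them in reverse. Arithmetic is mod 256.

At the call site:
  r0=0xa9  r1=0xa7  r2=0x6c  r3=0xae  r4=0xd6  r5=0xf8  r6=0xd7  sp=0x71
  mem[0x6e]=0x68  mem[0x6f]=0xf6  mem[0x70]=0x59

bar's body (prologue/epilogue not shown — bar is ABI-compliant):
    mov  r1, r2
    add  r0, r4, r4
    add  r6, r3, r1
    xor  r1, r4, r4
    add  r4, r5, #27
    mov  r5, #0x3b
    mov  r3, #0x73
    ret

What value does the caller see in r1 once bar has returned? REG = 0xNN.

prologue: push r0 → mem[0x70]=0xa9, sp=0x70
prologue: push r6 → mem[0x6f]=0xd7, sp=0x6f
body[0] mov  r1, r2 → r1=0x6c
body[1] add  r0, r4, r4 → r0=0xac
body[2] add  r6, r3, r1 → r6=0x1a
body[3] xor  r1, r4, r4 → r1=0x00
body[4] add  r4, r5, #27 → r4=0x13
body[5] mov  r5, #0x3b → r5=0x3b
body[6] mov  r3, #0x73 → r3=0x73
epilogue: pop r6=0xd7, sp=0x70
epilogue: pop r0=0xa9, sp=0x71
r1 is caller-saved → body value

REG = 0x00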